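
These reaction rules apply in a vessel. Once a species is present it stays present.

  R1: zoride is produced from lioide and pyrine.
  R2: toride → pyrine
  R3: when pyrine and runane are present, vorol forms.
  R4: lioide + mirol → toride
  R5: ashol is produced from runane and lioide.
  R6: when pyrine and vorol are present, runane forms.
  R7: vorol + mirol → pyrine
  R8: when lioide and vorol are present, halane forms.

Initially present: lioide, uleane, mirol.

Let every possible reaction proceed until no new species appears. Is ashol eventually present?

ashol would need runane and lioide (R5), but runane never forms.

No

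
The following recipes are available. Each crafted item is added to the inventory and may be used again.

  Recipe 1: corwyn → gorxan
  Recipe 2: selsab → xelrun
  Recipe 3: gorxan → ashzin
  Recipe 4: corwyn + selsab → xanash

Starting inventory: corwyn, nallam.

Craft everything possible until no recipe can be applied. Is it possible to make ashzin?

Using Recipe 1, corwyn makes gorxan.
Using Recipe 3, gorxan makes ashzin.

Yes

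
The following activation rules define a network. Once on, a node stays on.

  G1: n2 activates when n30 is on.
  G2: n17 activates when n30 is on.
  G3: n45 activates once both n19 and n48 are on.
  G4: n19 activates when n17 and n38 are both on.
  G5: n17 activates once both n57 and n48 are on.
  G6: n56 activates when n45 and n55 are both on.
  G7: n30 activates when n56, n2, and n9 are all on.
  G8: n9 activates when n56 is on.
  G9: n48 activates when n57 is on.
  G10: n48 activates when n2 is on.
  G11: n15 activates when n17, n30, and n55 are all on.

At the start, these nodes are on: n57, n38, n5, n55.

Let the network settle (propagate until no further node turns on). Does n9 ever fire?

G9: n57 on → n48 on.
n57 and n48 are on, so n17 activates (G5).
n17 and n38 are on, so n19 activates (G4).
G3: n19 and n48 on → n45 on.
G6: n45 and n55 on → n56 on.
n56 is on, so n9 activates (G8).

Yes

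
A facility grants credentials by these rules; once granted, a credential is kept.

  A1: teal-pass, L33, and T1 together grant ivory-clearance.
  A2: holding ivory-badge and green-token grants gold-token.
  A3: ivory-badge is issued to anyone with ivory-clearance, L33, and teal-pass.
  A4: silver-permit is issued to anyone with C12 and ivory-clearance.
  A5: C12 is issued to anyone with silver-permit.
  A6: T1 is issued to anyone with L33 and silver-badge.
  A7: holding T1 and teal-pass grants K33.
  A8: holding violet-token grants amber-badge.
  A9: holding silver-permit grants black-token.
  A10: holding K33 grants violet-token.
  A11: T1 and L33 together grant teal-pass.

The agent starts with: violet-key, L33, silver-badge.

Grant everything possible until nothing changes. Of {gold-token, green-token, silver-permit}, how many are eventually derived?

0

gold-token would need ivory-badge and green-token (A2), but green-token is never granted.
No rule produces green-token, and it is not given.
silver-permit would need C12 and ivory-clearance (A4), but C12 is never granted.
None of the 3 are reached.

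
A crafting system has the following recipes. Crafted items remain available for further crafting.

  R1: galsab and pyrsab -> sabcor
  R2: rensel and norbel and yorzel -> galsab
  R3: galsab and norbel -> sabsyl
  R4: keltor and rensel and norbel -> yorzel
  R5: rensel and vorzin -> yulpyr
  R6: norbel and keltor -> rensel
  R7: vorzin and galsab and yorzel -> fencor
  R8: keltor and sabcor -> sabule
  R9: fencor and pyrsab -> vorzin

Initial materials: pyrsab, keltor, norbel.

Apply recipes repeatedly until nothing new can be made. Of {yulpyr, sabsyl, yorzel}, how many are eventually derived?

2

Using R6, norbel and keltor make rensel.
Using R4, keltor, rensel, and norbel make yorzel.
Using R2, rensel, norbel, and yorzel make galsab.
galsab and norbel -> sabsyl (R3).
yulpyr would need rensel and vorzin (R5), but vorzin is never obtained.
sabsyl: reached.
yorzel: reached.
Reached: sabsyl and yorzel — 2 of the 3.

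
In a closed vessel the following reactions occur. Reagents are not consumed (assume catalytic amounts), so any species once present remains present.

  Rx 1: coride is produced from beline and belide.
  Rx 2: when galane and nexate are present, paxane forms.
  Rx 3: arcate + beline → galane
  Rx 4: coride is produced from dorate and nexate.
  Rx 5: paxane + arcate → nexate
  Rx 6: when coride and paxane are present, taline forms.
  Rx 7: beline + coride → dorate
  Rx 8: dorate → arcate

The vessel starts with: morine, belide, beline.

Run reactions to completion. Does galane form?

Yes

beline and belide present → coride forms (Rx 1).
beline and coride present → dorate forms (Rx 7).
dorate present → arcate forms (Rx 8).
arcate and beline present → galane forms (Rx 3).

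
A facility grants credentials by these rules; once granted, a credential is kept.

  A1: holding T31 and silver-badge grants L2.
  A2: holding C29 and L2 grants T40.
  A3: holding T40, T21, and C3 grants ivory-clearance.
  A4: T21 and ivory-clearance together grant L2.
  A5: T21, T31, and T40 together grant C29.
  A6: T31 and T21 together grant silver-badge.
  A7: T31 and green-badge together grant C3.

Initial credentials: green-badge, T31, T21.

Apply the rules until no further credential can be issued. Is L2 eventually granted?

Yes

Holding T31 and T21 grants silver-badge (A6).
Holding T31 and silver-badge grants L2 (A1).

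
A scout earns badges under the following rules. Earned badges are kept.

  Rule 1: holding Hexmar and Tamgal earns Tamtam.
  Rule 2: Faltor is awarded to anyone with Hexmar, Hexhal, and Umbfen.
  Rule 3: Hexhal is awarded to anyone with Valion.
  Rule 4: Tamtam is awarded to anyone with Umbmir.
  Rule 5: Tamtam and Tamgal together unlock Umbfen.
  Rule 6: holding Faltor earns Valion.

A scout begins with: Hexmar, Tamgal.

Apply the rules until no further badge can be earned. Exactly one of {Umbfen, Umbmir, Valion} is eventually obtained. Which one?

With Hexmar and Tamgal, Tamtam is earned (Rule 1).
With Tamtam and Tamgal, Umbfen is earned (Rule 5).
No rule produces Umbmir, and it is not given. Valion would need Faltor (Rule 6), but Faltor is never earned.

Umbfen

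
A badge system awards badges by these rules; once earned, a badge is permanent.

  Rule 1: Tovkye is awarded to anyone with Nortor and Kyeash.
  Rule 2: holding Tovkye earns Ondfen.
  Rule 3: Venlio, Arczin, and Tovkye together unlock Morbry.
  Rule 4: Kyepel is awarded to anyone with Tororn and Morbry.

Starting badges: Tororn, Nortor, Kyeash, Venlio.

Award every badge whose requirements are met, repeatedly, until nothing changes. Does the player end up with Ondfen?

Yes

With Nortor and Kyeash, Tovkye is earned (Rule 1).
With Tovkye, Ondfen is earned (Rule 2).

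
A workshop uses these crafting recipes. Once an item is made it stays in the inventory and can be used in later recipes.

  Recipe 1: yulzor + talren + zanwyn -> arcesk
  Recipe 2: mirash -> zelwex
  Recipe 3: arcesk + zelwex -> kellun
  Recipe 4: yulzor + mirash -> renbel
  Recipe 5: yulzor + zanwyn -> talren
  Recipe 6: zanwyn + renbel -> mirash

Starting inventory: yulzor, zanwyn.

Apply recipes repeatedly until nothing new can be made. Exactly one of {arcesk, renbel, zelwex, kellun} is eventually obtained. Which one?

arcesk

Using Recipe 5, yulzor and zanwyn make talren.
Using Recipe 1, yulzor, talren, and zanwyn make arcesk.
renbel would need yulzor and mirash (Recipe 4), but mirash is never obtained. zelwex would need mirash (Recipe 2), but mirash is never obtained. kellun would need arcesk and zelwex (Recipe 3), but zelwex is never obtained.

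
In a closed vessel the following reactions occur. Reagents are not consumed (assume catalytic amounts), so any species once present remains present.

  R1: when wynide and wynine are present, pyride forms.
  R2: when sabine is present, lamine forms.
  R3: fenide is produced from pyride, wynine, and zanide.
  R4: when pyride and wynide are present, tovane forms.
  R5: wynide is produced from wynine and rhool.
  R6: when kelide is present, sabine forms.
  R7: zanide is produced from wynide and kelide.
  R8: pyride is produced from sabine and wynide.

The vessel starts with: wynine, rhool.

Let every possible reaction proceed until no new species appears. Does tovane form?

wynine and rhool present → wynide forms (R5).
wynide and wynine present → pyride forms (R1).
pyride and wynide present → tovane forms (R4).

Yes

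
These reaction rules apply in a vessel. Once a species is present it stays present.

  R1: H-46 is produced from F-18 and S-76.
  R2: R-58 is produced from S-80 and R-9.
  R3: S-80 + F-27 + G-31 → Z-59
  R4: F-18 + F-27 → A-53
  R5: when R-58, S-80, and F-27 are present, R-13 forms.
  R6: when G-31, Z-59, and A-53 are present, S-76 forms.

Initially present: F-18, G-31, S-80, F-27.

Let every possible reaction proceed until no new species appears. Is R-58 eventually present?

No

R-58 would need S-80 and R-9 (R2), but R-9 never forms.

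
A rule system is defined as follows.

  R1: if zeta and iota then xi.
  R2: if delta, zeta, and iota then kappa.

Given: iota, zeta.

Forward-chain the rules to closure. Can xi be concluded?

Yes

zeta and iota hold, so xi follows (R1).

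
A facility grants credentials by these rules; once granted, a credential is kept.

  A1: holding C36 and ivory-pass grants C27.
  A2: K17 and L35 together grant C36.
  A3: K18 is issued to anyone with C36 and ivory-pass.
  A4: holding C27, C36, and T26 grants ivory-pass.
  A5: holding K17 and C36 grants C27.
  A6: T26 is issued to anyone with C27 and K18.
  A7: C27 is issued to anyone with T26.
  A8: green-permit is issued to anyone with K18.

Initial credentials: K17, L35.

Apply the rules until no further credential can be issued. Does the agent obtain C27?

Yes

Holding K17 and L35 grants C36 (A2).
Holding K17 and C36 grants C27 (A5).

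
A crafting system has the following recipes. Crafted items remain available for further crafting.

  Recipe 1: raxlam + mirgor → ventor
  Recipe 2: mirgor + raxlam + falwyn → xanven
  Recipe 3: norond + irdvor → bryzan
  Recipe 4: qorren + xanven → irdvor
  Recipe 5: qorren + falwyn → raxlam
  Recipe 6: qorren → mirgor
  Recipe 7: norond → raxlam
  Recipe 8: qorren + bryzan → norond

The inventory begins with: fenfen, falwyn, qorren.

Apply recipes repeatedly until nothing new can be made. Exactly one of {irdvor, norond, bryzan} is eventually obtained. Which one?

irdvor

Using Recipe 5, qorren and falwyn make raxlam.
qorren → mirgor (Recipe 6).
Using Recipe 2, mirgor, raxlam, and falwyn make xanven.
Using Recipe 4, qorren and xanven make irdvor.
norond would need qorren and bryzan (Recipe 8), but bryzan is never obtained. bryzan would need norond and irdvor (Recipe 3), but norond is never obtained.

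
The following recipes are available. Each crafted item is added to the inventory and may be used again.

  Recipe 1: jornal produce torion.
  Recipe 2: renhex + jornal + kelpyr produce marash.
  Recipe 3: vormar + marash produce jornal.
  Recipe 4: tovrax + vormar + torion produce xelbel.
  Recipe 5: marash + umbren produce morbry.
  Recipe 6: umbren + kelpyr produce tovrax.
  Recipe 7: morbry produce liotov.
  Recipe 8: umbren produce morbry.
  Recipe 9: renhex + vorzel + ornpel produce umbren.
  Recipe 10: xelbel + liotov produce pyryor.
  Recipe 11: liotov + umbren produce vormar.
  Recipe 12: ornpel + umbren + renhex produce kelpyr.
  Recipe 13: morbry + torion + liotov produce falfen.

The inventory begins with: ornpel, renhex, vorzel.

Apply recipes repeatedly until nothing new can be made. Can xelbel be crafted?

No

xelbel would need tovrax, vormar, and torion (Recipe 4), but torion is never obtained.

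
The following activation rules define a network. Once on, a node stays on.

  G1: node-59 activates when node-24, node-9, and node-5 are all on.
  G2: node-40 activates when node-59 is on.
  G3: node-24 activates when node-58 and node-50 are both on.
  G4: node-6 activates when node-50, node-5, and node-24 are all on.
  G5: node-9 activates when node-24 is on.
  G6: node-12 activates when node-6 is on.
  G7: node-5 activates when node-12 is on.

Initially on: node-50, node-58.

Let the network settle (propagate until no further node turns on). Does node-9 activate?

node-58 and node-50 are on, so node-24 activates (G3).
G5: node-24 on → node-9 on.

Yes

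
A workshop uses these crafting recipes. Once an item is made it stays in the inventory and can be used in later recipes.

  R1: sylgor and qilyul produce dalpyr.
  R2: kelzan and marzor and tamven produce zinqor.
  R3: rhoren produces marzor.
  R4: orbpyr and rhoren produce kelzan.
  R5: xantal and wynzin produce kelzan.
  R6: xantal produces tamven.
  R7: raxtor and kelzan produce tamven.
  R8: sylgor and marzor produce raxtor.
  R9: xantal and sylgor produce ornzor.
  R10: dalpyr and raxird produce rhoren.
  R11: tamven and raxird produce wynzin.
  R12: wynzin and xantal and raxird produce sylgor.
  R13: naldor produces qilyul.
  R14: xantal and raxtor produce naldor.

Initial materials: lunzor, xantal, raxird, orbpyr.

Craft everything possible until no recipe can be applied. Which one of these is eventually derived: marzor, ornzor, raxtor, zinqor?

Using R6, xantal makes tamven.
tamven and raxird → wynzin (R11).
wynzin and xantal and raxird → sylgor (R12).
xantal and sylgor → ornzor (R9).
zinqor would need kelzan, marzor, and tamven (R2), but marzor is never obtained. raxtor would need sylgor and marzor (R8), but marzor is never obtained. marzor would need rhoren (R3), but rhoren is never obtained.

ornzor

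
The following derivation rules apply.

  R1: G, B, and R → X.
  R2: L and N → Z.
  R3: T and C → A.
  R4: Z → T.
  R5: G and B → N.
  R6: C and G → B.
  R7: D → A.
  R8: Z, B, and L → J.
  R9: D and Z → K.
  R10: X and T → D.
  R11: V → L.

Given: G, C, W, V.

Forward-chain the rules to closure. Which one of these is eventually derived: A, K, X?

From C and G, R6 gives B.
V holds, so L follows (R11).
G and B hold, so N follows (R5).
L and N hold, so Z follows (R2).
Z holds, so T follows (R4).
T and C hold, so A follows (R3).
X would need G, B, and R (R1), but R is never established. K would need D and Z (R9), but D is never established.

A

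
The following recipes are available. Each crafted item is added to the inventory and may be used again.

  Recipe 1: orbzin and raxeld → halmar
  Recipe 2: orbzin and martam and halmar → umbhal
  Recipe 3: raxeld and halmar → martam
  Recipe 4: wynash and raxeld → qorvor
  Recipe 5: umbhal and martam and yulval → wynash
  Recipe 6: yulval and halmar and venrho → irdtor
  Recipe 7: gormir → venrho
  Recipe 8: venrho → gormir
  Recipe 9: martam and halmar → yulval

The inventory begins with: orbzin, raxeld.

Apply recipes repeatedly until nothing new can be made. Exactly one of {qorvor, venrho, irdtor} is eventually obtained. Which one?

orbzin and raxeld → halmar (Recipe 1).
Using Recipe 3, raxeld and halmar make martam.
martam and halmar → yulval (Recipe 9).
orbzin and martam and halmar → umbhal (Recipe 2).
umbhal and martam and yulval → wynash (Recipe 5).
Using Recipe 4, wynash and raxeld make qorvor.
venrho would need gormir (Recipe 7), but gormir is never obtained. irdtor would need yulval, halmar, and venrho (Recipe 6), but venrho is never obtained.

qorvor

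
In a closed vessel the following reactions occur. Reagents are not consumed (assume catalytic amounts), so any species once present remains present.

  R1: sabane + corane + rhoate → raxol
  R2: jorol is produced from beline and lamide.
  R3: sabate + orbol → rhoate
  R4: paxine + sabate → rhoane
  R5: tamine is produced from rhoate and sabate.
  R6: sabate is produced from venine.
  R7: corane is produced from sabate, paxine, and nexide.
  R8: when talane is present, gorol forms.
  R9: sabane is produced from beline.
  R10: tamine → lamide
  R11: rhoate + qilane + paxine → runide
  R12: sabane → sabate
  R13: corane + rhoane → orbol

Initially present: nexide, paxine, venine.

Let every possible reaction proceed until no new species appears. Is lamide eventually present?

venine present → sabate forms (R6).
paxine and sabate present → rhoane forms (R4).
sabate, paxine, and nexide present → corane forms (R7).
corane and rhoane present → orbol forms (R13).
sabate and orbol present → rhoate forms (R3).
rhoate and sabate present → tamine forms (R5).
tamine present → lamide forms (R10).

Yes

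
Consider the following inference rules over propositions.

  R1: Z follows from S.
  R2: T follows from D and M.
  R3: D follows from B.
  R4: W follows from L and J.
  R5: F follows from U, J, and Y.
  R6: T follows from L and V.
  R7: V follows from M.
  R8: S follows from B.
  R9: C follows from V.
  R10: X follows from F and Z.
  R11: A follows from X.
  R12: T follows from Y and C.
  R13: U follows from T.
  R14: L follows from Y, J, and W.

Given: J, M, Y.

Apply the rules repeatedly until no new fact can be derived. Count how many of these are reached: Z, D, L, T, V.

2

M holds, so V follows (R7).
From V, R9 gives C.
Y and C hold, so T follows (R12).
Z would need S (R1), but S is never established.
D would need B (R3), but B is never established.
L would need Y, J, and W (R14), but W is never established.
T: reached.
V: reached.
Reached: T and V — 2 of the 5.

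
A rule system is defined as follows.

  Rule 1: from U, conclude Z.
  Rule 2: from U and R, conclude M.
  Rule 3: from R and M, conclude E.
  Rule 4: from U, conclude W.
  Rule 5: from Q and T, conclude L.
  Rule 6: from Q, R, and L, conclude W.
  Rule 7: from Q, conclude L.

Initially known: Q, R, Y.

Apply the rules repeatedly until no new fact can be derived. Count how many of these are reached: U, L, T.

1

From Q, Rule 7 gives L.
No rule produces U, and it is not given.
L: reached.
No rule produces T, and it is not given.
Reached: L — 1 of the 3.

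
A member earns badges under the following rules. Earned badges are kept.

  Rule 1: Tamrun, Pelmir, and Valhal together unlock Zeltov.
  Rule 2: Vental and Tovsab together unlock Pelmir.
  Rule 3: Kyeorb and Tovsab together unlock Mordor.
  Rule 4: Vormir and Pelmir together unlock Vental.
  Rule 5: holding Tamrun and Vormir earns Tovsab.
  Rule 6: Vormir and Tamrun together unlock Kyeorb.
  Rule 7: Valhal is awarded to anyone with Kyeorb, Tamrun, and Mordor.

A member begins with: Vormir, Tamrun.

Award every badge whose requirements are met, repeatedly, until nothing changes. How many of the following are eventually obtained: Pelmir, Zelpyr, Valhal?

With Tamrun and Vormir, Tovsab is earned (Rule 5).
With Vormir and Tamrun, Kyeorb is earned (Rule 6).
With Kyeorb and Tovsab, Mordor is earned (Rule 3).
With Kyeorb, Tamrun, and Mordor, Valhal is earned (Rule 7).
Pelmir would need Vental and Tovsab (Rule 2), but Vental is never earned.
No rule produces Zelpyr, and it is not given.
Valhal: reached.
Reached: Valhal — 1 of the 3.

1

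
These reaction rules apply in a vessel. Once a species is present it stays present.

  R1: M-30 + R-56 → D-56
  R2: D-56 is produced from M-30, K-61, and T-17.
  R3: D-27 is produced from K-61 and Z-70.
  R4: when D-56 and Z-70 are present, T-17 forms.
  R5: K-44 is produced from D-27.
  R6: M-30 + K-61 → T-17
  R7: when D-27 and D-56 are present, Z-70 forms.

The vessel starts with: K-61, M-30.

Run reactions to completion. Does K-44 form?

No

K-44 would need D-27 (R5), but D-27 never forms.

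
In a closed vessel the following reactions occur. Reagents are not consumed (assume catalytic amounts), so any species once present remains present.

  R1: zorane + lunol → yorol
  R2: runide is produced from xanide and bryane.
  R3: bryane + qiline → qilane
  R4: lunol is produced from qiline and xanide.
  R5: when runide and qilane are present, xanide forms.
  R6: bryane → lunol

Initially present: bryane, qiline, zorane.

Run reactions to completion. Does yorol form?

Yes

bryane present → lunol forms (R6).
zorane and lunol present → yorol forms (R1).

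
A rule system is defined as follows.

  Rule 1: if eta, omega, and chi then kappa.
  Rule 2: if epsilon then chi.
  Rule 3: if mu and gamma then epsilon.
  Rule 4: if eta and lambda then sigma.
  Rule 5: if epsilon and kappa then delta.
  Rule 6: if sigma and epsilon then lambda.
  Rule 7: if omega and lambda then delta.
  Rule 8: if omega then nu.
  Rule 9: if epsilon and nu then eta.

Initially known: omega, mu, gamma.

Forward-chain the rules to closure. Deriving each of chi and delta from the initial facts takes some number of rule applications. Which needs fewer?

chi

chi: mu and gamma hold, so epsilon follows (Rule 3). From epsilon, Rule 2 gives chi. [2 rule applications]
delta: mu and gamma hold, so epsilon follows (Rule 3). omega holds, so nu follows (Rule 8). From epsilon and nu, Rule 9 gives eta. From epsilon, Rule 2 gives chi. From eta, omega, and chi, Rule 1 gives kappa. epsilon and kappa hold, so delta follows (Rule 5). [6 rule applications]
chi needs fewer.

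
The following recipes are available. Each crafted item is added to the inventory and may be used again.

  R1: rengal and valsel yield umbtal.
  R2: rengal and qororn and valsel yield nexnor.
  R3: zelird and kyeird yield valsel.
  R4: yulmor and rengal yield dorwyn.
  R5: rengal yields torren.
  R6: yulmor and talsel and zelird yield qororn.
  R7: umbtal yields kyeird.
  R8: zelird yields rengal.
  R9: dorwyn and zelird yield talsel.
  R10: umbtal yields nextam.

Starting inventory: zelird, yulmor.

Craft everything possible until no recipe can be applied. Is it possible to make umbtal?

umbtal would need rengal and valsel (R1), but valsel is never obtained.

No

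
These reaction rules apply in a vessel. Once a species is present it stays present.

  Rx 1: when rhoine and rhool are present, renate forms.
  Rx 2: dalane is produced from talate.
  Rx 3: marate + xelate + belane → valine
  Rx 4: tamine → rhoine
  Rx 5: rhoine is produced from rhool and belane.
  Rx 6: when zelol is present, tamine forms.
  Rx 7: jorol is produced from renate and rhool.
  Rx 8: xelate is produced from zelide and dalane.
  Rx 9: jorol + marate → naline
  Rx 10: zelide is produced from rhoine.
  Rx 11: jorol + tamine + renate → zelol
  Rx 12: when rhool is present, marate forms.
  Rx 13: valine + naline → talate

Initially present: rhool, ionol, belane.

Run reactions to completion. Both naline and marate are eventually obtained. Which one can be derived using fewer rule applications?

marate: rhool present → marate forms (Rx 12). [1 rule application]
naline: rhool present → marate forms (Rx 12). rhool and belane present → rhoine forms (Rx 5). rhoine and rhool present → renate forms (Rx 1). renate and rhool present → jorol forms (Rx 7). jorol and marate present → naline forms (Rx 9). [5 rule applications]
marate needs fewer.

marate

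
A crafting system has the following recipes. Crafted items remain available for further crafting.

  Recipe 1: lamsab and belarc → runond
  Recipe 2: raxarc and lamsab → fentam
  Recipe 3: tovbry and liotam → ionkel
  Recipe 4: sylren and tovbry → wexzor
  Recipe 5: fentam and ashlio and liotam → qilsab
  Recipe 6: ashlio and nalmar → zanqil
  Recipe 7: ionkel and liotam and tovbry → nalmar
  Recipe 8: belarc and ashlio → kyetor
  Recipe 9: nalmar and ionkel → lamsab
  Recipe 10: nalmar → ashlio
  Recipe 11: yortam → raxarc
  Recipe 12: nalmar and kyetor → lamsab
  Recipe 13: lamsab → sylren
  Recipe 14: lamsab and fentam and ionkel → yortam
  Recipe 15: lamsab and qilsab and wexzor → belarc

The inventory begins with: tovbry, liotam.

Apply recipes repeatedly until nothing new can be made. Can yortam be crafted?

No

yortam would need lamsab, fentam, and ionkel (Recipe 14), but fentam is never obtained.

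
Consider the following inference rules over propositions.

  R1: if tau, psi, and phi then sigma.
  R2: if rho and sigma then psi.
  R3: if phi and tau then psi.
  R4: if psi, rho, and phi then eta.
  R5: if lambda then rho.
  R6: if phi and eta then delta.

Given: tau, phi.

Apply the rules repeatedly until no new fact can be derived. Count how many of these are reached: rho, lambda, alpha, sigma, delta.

From phi and tau, R3 gives psi.
From tau, psi, and phi, R1 gives sigma.
rho would need lambda (R5), but lambda is never established.
No rule produces lambda, and it is not given.
No rule produces alpha, and it is not given.
sigma: reached.
delta would need phi and eta (R6), but eta is never established.
Reached: sigma — 1 of the 5.

1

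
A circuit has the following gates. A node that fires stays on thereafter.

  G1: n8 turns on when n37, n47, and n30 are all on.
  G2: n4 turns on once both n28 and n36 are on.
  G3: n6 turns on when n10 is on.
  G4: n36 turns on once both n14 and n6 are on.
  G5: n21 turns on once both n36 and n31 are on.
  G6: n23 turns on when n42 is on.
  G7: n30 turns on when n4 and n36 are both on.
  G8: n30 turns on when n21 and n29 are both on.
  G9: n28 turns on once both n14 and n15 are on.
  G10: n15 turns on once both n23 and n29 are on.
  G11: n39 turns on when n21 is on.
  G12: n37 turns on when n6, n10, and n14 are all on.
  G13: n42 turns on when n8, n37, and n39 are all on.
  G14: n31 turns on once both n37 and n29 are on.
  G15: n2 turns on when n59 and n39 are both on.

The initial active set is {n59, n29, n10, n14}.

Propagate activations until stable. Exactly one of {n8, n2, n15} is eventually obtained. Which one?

n2

G3: n10 on → n6 on.
n14 and n6 are on, so n36 turns on (G4).
G12: n6, n10, and n14 on → n37 on.
G14: n37 and n29 on → n31 on.
G5: n36 and n31 on → n21 on.
G11: n21 on → n39 on.
G15: n59 and n39 on → n2 on.
n8 would need n37, n47, and n30 (G1), but n47 never turns on. n15 would need n23 and n29 (G10), but n23 never turns on.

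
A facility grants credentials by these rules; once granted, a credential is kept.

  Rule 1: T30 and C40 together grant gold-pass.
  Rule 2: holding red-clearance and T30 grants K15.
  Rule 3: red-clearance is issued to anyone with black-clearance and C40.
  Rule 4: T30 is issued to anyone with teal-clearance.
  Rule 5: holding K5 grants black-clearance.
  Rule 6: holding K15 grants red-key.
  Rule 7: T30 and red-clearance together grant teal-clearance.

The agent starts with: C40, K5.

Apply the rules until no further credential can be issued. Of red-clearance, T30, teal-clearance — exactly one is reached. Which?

Holding K5 grants black-clearance (Rule 5).
Holding black-clearance and C40 grants red-clearance (Rule 3).
teal-clearance would need T30 and red-clearance (Rule 7), but T30 is never granted. T30 would need teal-clearance (Rule 4), but teal-clearance is never granted.

red-clearance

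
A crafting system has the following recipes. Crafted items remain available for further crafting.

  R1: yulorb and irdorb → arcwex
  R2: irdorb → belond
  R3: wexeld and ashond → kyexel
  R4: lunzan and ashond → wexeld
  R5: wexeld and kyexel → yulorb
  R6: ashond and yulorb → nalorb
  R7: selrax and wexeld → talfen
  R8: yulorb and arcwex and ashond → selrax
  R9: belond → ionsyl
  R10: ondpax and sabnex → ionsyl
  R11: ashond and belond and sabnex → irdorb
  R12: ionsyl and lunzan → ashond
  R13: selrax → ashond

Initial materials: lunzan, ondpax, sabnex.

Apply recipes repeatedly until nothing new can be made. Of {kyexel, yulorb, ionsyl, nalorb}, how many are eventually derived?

4

Using R10, ondpax and sabnex make ionsyl.
ionsyl and lunzan → ashond (R12).
lunzan and ashond → wexeld (R4).
Using R3, wexeld and ashond make kyexel.
Using R5, wexeld and kyexel make yulorb.
ashond and yulorb → nalorb (R6).
kyexel: reached.
yulorb: reached.
ionsyl: reached.
nalorb: reached.
All 4 are reached.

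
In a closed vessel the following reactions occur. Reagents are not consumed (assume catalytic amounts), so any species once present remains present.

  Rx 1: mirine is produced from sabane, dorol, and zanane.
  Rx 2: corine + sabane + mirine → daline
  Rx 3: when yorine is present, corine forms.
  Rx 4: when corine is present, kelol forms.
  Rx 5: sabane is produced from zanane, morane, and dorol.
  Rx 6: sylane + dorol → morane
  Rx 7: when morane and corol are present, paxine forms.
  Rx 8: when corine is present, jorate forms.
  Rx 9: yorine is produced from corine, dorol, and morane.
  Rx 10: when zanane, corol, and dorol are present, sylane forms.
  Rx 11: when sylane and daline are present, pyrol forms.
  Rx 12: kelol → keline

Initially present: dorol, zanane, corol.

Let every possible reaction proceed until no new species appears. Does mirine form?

zanane, corol, and dorol present → sylane forms (Rx 10).
sylane and dorol present → morane forms (Rx 6).
zanane, morane, and dorol present → sabane forms (Rx 5).
sabane, dorol, and zanane present → mirine forms (Rx 1).

Yes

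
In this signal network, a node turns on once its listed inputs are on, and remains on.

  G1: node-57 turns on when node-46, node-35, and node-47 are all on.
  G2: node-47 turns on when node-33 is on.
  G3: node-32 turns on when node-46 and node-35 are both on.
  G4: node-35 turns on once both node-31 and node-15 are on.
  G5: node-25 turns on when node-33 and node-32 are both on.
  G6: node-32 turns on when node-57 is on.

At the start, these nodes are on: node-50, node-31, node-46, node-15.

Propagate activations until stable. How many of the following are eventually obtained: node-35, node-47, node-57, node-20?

G4: node-31 and node-15 on → node-35 on.
node-35: reached.
node-47 would need node-33 (G2), but node-33 never turns on.
node-57 would need node-46, node-35, and node-47 (G1), but node-47 never turns on.
No rule produces node-20, and it is not given.
Reached: node-35 — 1 of the 4.

1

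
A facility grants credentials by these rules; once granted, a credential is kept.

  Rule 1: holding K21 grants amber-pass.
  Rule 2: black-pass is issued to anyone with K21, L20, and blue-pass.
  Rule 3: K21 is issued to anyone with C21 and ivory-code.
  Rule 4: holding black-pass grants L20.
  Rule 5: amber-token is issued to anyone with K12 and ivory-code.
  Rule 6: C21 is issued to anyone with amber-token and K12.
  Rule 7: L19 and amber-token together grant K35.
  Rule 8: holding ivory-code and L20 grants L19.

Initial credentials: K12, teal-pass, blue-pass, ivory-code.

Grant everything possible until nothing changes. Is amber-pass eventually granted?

Yes

Holding K12 and ivory-code grants amber-token (Rule 5).
Holding amber-token and K12 grants C21 (Rule 6).
Holding C21 and ivory-code grants K21 (Rule 3).
Holding K21 grants amber-pass (Rule 1).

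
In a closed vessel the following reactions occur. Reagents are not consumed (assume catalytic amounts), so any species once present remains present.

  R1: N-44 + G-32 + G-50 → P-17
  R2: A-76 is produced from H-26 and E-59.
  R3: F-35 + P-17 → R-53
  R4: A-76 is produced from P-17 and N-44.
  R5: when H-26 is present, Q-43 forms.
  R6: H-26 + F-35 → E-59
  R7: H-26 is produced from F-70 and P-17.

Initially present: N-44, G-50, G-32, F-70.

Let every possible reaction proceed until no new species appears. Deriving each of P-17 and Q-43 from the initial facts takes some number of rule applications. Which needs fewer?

P-17

P-17: N-44, G-32, and G-50 present → P-17 forms (R1). [1 rule application]
Q-43: N-44, G-32, and G-50 present → P-17 forms (R1). F-70 and P-17 present → H-26 forms (R7). H-26 present → Q-43 forms (R5). [3 rule applications]
P-17 needs fewer.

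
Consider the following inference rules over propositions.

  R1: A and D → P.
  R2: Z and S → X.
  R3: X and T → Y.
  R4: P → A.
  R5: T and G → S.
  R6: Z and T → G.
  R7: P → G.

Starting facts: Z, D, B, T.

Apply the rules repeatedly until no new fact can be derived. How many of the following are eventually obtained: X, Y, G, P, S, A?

From Z and T, R6 gives G.
T and G hold, so S follows (R5).
Z and S hold, so X follows (R2).
From X and T, R3 gives Y.
X: reached.
Y: reached.
G: reached.
P would need A and D (R1), but A is never established.
S: reached.
A would need P (R4), but P is never established.
Reached: X, Y, G, and S — 4 of the 6.

4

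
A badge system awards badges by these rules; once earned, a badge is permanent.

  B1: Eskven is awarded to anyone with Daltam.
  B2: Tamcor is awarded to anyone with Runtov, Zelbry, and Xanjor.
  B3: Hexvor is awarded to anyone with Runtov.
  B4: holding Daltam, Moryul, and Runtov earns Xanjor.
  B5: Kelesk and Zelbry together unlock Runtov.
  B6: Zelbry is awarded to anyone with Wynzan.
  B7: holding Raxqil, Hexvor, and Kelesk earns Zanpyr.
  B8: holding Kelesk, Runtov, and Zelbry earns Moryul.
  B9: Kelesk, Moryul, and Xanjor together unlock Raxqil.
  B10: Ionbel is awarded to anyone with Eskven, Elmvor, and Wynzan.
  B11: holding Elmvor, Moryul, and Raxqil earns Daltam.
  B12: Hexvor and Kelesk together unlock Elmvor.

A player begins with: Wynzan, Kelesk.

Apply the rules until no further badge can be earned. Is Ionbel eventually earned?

No

Ionbel would need Eskven, Elmvor, and Wynzan (B10), but Eskven is never earned.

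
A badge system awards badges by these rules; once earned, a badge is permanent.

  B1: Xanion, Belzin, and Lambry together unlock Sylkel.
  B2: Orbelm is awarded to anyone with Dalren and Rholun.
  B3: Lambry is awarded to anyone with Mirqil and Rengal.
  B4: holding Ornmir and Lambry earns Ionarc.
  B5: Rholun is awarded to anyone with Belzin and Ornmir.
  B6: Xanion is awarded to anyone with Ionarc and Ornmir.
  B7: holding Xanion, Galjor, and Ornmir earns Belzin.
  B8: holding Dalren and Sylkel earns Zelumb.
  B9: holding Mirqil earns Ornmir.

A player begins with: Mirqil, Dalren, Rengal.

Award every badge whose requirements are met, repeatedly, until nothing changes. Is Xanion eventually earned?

With Mirqil and Rengal, Lambry is earned (B3).
With Mirqil, Ornmir is earned (B9).
With Ornmir and Lambry, Ionarc is earned (B4).
With Ionarc and Ornmir, Xanion is earned (B6).

Yes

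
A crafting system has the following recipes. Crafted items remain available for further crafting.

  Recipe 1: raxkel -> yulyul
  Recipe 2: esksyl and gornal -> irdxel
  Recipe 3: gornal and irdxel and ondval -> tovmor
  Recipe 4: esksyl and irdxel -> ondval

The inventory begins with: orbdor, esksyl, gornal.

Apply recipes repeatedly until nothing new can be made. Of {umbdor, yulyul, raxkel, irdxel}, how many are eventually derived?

1

Using Recipe 2, esksyl and gornal make irdxel.
No rule produces umbdor, and it is not given.
yulyul would need raxkel (Recipe 1), but raxkel is never obtained.
No rule produces raxkel, and it is not given.
irdxel: reached.
Reached: irdxel — 1 of the 4.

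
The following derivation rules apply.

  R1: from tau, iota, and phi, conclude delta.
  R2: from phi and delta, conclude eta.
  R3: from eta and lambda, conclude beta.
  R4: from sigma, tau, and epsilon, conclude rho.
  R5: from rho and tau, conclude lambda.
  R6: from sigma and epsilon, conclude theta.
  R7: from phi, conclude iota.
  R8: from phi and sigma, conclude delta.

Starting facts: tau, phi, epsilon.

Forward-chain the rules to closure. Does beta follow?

beta would need eta and lambda (R3), but lambda is never established.

No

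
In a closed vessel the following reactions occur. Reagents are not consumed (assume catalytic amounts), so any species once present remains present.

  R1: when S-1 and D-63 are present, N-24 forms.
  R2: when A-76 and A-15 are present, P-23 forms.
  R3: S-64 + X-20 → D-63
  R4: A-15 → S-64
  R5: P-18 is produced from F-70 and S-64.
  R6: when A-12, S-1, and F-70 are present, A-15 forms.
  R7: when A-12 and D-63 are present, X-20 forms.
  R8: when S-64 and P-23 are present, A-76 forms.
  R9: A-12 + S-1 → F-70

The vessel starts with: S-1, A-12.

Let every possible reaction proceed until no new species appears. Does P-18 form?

Yes

A-12 and S-1 present → F-70 forms (R9).
A-12, S-1, and F-70 present → A-15 forms (R6).
A-15 present → S-64 forms (R4).
F-70 and S-64 present → P-18 forms (R5).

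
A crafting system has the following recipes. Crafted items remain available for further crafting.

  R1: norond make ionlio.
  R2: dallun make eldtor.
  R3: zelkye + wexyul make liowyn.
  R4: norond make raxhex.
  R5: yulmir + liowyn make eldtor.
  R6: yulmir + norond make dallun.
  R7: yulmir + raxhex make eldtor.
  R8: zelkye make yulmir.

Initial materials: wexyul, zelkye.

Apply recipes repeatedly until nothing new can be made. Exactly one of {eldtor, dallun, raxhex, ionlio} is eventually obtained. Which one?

zelkye + wexyul → liowyn (R3).
Using R8, zelkye makes yulmir.
yulmir + liowyn → eldtor (R5).
dallun would need yulmir and norond (R6), but norond is never obtained. ionlio would need norond (R1), but norond is never obtained. raxhex would need norond (R4), but norond is never obtained.

eldtor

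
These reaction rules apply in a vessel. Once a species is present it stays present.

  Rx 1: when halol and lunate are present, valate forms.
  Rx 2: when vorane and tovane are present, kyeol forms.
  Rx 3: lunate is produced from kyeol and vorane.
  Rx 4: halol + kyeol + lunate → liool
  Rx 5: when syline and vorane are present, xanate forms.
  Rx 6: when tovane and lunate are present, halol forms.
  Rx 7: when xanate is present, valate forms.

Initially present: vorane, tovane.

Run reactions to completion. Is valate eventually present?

Yes

vorane and tovane present → kyeol forms (Rx 2).
kyeol and vorane present → lunate forms (Rx 3).
tovane and lunate present → halol forms (Rx 6).
halol and lunate present → valate forms (Rx 1).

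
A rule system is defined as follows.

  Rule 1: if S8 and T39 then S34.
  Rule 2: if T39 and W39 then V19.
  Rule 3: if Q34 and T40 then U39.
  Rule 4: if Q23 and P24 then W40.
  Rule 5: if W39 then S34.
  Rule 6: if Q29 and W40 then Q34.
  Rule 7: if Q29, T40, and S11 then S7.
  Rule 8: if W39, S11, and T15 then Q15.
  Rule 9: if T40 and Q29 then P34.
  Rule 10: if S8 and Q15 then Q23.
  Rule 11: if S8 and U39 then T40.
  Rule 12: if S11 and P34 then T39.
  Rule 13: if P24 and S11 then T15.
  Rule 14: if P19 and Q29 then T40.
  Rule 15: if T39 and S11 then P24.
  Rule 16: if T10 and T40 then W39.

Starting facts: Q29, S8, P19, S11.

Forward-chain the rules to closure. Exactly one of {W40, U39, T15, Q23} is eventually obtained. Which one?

T15

P19 and Q29 hold, so T40 follows (Rule 14).
T40 and Q29 hold, so P34 follows (Rule 9).
S11 and P34 hold, so T39 follows (Rule 12).
From T39 and S11, Rule 15 gives P24.
P24 and S11 hold, so T15 follows (Rule 13).
Q23 would need S8 and Q15 (Rule 10), but Q15 is never established. U39 would need Q34 and T40 (Rule 3), but Q34 is never established. W40 would need Q23 and P24 (Rule 4), but Q23 is never established.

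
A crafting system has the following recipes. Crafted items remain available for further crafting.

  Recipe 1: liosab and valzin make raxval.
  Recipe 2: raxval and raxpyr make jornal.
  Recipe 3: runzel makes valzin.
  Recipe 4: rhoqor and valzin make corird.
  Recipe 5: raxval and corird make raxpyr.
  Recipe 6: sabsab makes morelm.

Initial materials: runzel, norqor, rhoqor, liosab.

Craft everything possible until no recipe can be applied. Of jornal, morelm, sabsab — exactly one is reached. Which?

Using Recipe 3, runzel makes valzin.
rhoqor and valzin → corird (Recipe 4).
liosab and valzin → raxval (Recipe 1).
Using Recipe 5, raxval and corird make raxpyr.
Using Recipe 2, raxval and raxpyr make jornal.
No rule produces sabsab, and it is not given. morelm would need sabsab (Recipe 6), but sabsab is never obtained.

jornal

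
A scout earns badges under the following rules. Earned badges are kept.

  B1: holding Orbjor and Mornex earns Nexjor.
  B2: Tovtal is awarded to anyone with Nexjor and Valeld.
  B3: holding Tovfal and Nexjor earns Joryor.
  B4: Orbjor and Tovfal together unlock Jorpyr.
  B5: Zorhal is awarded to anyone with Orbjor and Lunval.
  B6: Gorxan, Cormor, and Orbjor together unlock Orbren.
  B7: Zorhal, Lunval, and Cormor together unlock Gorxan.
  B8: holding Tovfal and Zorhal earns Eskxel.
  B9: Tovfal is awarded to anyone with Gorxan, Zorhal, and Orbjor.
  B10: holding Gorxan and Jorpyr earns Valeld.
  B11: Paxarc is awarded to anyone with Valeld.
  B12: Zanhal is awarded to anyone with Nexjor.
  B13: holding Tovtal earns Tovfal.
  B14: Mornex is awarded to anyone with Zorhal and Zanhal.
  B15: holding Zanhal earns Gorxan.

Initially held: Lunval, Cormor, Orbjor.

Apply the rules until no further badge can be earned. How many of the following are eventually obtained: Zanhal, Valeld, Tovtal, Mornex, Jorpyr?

With Orbjor and Lunval, Zorhal is earned (B5).
With Zorhal, Lunval, and Cormor, Gorxan is earned (B7).
With Gorxan, Zorhal, and Orbjor, Tovfal is earned (B9).
With Orbjor and Tovfal, Jorpyr is earned (B4).
With Gorxan and Jorpyr, Valeld is earned (B10).
Zanhal would need Nexjor (B12), but Nexjor is never earned.
Valeld: reached.
Tovtal would need Nexjor and Valeld (B2), but Nexjor is never earned.
Mornex would need Zorhal and Zanhal (B14), but Zanhal is never earned.
Jorpyr: reached.
Reached: Valeld and Jorpyr — 2 of the 5.

2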